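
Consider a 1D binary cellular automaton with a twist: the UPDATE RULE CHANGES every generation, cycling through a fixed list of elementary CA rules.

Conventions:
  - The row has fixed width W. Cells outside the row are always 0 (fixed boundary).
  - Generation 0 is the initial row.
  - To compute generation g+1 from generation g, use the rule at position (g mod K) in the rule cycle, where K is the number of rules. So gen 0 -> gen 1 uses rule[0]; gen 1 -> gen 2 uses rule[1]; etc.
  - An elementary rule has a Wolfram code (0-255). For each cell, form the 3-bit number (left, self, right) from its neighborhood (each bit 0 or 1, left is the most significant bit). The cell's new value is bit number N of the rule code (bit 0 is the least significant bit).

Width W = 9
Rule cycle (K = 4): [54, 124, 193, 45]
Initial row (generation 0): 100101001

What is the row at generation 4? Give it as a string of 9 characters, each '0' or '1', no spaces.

Answer: 101000001

Derivation:
Gen 0: 100101001
Gen 1 (rule 54): 111111111
Gen 2 (rule 124): 100000001
Gen 3 (rule 193): 001111100
Gen 4 (rule 45): 101000001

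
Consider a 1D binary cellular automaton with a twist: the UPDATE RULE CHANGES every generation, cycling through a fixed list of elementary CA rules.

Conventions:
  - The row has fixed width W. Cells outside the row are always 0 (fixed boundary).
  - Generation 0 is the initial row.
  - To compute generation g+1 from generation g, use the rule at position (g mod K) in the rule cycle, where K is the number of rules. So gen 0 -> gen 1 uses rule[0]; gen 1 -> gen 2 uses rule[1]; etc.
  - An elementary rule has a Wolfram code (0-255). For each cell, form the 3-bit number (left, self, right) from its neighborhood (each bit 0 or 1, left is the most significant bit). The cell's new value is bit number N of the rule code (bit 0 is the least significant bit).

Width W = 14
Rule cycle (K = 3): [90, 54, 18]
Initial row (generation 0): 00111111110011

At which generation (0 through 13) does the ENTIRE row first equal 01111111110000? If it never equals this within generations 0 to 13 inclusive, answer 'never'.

Gen 0: 00111111110011
Gen 1 (rule 90): 01100000011111
Gen 2 (rule 54): 10010000100000
Gen 3 (rule 18): 01101001010000
Gen 4 (rule 90): 11100110001000
Gen 5 (rule 54): 00011001011100
Gen 6 (rule 18): 00100110000010
Gen 7 (rule 90): 01011111000101
Gen 8 (rule 54): 11100000101111
Gen 9 (rule 18): 00010001000000
Gen 10 (rule 90): 00101010100000
Gen 11 (rule 54): 01111111110000
Gen 12 (rule 18): 10000000001000
Gen 13 (rule 90): 01000000010100

Answer: 11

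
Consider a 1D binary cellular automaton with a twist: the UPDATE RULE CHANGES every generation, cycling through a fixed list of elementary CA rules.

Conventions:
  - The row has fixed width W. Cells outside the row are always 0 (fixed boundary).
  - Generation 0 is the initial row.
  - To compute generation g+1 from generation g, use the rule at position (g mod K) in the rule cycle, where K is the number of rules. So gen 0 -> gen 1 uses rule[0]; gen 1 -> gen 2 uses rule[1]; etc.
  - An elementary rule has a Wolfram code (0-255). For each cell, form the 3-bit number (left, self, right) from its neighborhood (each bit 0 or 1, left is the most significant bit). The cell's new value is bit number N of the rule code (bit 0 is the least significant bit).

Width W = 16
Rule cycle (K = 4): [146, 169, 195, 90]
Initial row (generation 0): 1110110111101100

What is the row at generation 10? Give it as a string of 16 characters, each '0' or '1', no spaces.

Gen 0: 1110110111101100
Gen 1 (rule 146): 0100000011000010
Gen 2 (rule 169): 0001111010011000
Gen 3 (rule 195): 1110111000101011
Gen 4 (rule 90): 1010101101000011
Gen 5 (rule 146): 0000000000100100
Gen 6 (rule 169): 1111111110000001
Gen 7 (rule 195): 0111111110111110
Gen 8 (rule 90): 1100000010100011
Gen 9 (rule 146): 0010000100010100
Gen 10 (rule 169): 1000110001001001

Answer: 1000110001001001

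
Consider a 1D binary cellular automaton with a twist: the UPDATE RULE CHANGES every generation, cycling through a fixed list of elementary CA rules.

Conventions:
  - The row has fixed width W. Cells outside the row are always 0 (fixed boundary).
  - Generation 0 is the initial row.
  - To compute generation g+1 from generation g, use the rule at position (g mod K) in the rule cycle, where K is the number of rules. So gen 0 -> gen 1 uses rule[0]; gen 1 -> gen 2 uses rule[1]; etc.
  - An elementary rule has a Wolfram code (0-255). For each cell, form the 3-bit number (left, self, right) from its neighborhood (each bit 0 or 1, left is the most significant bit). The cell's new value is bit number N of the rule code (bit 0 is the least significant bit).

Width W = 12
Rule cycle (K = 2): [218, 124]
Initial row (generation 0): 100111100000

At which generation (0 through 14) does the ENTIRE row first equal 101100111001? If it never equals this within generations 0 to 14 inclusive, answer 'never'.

Gen 0: 100111100000
Gen 1 (rule 218): 011111110000
Gen 2 (rule 124): 010000011000
Gen 3 (rule 218): 101000111100
Gen 4 (rule 124): 111100100110
Gen 5 (rule 218): 111111011111
Gen 6 (rule 124): 100001110001
Gen 7 (rule 218): 010011111010
Gen 8 (rule 124): 011010001111
Gen 9 (rule 218): 111001011111
Gen 10 (rule 124): 101101110001
Gen 11 (rule 218): 001101111010
Gen 12 (rule 124): 001111001111
Gen 13 (rule 218): 011111111111
Gen 14 (rule 124): 010000000001

Answer: never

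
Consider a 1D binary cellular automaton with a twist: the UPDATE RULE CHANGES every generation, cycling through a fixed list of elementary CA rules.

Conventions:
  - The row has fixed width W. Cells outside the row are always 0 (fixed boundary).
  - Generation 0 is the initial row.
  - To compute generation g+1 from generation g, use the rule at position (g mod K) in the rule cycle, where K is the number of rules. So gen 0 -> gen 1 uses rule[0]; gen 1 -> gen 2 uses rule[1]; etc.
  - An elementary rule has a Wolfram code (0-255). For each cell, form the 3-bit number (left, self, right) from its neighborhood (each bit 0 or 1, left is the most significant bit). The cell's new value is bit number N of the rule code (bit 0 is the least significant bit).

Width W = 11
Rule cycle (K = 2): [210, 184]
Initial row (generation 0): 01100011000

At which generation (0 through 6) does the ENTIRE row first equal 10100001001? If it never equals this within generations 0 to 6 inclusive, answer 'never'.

Gen 0: 01100011000
Gen 1 (rule 210): 10110101100
Gen 2 (rule 184): 01101011010
Gen 3 (rule 210): 10100001001
Gen 4 (rule 184): 01010000100
Gen 5 (rule 210): 10001001010
Gen 6 (rule 184): 01000100101

Answer: 3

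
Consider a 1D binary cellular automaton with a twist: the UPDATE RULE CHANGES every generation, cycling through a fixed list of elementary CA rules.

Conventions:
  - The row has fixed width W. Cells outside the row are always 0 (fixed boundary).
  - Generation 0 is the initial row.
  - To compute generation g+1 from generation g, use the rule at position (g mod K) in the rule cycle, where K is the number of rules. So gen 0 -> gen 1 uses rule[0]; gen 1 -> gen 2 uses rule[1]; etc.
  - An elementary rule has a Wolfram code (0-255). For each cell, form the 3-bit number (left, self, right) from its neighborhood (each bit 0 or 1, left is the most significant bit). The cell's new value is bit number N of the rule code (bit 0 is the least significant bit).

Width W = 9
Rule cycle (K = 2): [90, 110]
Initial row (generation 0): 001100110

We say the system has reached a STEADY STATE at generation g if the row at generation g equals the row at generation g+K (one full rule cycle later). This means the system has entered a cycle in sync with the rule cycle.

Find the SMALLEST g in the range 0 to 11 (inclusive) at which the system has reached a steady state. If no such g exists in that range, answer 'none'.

Answer: none

Derivation:
Gen 0: 001100110
Gen 1 (rule 90): 011111111
Gen 2 (rule 110): 110000001
Gen 3 (rule 90): 111000010
Gen 4 (rule 110): 101000110
Gen 5 (rule 90): 000101111
Gen 6 (rule 110): 001111001
Gen 7 (rule 90): 011001110
Gen 8 (rule 110): 111011010
Gen 9 (rule 90): 101011001
Gen 10 (rule 110): 111111011
Gen 11 (rule 90): 100001011
Gen 12 (rule 110): 100011111
Gen 13 (rule 90): 010110001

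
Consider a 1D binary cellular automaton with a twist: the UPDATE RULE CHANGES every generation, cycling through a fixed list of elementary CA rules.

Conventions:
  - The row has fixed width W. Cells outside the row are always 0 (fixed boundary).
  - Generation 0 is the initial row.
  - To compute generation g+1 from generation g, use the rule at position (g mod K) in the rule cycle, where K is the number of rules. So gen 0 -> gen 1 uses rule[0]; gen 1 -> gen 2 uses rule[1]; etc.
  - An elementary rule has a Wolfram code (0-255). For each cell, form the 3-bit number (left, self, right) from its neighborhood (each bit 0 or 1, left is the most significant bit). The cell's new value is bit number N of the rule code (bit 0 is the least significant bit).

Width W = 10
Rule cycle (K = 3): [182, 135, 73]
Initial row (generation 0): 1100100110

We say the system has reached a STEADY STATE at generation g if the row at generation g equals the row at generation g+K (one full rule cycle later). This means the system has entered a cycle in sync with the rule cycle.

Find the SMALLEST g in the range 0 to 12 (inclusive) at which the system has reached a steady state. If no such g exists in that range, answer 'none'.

Answer: 4

Derivation:
Gen 0: 1100100110
Gen 1 (rule 182): 0011111001
Gen 2 (rule 135): 1101110011
Gen 3 (rule 73): 1101010011
Gen 4 (rule 182): 0011111100
Gen 5 (rule 135): 1101111001
Gen 6 (rule 73): 1101001000
Gen 7 (rule 182): 0011111100
Gen 8 (rule 135): 1101111001
Gen 9 (rule 73): 1101001000
Gen 10 (rule 182): 0011111100
Gen 11 (rule 135): 1101111001
Gen 12 (rule 73): 1101001000
Gen 13 (rule 182): 0011111100
Gen 14 (rule 135): 1101111001
Gen 15 (rule 73): 1101001000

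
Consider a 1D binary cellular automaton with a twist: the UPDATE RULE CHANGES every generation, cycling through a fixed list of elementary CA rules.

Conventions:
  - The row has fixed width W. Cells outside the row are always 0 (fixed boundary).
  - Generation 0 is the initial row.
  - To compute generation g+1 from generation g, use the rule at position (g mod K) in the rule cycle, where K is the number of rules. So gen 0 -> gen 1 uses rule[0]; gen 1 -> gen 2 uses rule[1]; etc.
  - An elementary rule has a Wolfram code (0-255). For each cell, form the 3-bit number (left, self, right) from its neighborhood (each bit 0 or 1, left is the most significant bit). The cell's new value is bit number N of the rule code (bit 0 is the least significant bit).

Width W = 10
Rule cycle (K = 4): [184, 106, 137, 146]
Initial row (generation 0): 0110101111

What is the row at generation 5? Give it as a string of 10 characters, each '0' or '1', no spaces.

Answer: 0000101000

Derivation:
Gen 0: 0110101111
Gen 1 (rule 184): 0101011110
Gen 2 (rule 106): 1010110010
Gen 3 (rule 137): 0000100000
Gen 4 (rule 146): 0001010000
Gen 5 (rule 184): 0000101000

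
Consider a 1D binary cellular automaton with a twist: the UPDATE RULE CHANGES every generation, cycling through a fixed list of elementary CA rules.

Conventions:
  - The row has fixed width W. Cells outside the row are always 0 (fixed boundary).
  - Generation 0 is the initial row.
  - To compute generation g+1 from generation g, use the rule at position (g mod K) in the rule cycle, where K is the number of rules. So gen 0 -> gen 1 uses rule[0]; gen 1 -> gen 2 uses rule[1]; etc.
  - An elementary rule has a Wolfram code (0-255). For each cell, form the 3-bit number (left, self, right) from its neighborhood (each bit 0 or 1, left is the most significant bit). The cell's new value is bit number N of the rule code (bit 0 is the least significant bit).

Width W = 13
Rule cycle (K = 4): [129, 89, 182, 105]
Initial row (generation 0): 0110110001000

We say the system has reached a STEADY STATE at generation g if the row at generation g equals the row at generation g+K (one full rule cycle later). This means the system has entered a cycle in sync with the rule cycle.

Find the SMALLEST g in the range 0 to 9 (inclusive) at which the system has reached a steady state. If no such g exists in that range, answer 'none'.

Answer: none

Derivation:
Gen 0: 0110110001000
Gen 1 (rule 129): 0000000100011
Gen 2 (rule 89): 1111110011011
Gen 3 (rule 182): 0111101100100
Gen 4 (rule 105): 0100111100001
Gen 5 (rule 129): 0000011001100
Gen 6 (rule 89): 1111011101111
Gen 7 (rule 182): 0110101010110
Gen 8 (rule 105): 0111010101110
Gen 9 (rule 129): 0010000000100
Gen 10 (rule 89): 1001111110011
Gen 11 (rule 182): 1110111101100
Gen 12 (rule 105): 1011100111101
Gen 13 (rule 129): 0001000011000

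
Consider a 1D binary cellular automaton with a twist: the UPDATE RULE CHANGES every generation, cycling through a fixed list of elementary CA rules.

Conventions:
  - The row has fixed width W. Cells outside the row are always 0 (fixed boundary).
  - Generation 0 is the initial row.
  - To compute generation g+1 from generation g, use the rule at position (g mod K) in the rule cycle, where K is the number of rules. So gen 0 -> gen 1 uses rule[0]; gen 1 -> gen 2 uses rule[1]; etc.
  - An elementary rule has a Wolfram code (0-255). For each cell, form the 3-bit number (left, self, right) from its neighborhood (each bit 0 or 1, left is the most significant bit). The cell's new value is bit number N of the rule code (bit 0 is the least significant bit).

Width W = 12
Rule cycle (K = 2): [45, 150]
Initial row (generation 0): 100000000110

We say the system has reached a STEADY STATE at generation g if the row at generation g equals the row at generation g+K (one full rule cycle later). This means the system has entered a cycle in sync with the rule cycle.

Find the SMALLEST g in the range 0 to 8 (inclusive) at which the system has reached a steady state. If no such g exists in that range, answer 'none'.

Gen 0: 100000000110
Gen 1 (rule 45): 101111110100
Gen 2 (rule 150): 100111100110
Gen 3 (rule 45): 100100000100
Gen 4 (rule 150): 111110001110
Gen 5 (rule 45): 100000101000
Gen 6 (rule 150): 110001101100
Gen 7 (rule 45): 100101011001
Gen 8 (rule 150): 111101000111
Gen 9 (rule 45): 100011010100
Gen 10 (rule 150): 110100010110

Answer: none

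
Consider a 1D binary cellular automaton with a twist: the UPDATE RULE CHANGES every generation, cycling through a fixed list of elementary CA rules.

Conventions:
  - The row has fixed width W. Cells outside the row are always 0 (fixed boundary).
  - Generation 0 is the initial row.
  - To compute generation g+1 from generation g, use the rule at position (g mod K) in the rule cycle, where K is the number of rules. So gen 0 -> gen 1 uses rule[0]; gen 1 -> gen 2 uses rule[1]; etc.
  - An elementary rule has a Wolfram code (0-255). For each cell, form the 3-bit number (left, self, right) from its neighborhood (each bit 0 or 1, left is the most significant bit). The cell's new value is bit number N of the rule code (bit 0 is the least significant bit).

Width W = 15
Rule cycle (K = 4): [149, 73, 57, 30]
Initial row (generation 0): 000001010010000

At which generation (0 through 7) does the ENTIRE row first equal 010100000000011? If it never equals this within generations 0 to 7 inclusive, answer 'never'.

Gen 0: 000001010010000
Gen 1 (rule 149): 111101011011111
Gen 2 (rule 73): 100100011010001
Gen 3 (rule 57): 010011010101100
Gen 4 (rule 30): 111110010101010
Gen 5 (rule 149): 011101010101011
Gen 6 (rule 73): 010100000000011
Gen 7 (rule 57): 001011111111010

Answer: 6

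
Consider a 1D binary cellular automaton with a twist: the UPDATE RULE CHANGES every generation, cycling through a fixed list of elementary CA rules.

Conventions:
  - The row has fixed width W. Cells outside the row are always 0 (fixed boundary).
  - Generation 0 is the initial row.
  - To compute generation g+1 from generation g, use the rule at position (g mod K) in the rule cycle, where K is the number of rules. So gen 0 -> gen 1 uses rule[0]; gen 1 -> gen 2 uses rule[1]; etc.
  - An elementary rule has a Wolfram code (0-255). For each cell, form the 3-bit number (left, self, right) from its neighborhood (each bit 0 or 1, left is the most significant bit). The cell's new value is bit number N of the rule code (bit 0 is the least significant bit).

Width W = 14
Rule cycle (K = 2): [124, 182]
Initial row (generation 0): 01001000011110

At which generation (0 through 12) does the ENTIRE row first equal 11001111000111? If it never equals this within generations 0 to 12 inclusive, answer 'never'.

Gen 0: 01001000011110
Gen 1 (rule 124): 01101100010011
Gen 2 (rule 182): 10010010111100
Gen 3 (rule 124): 11011011100110
Gen 4 (rule 182): 00100101011001
Gen 5 (rule 124): 00110111111101
Gen 6 (rule 182): 01001011111011
Gen 7 (rule 124): 01101110001111
Gen 8 (rule 182): 10010101010110
Gen 9 (rule 124): 11011111111111
Gen 10 (rule 182): 00101111111110
Gen 11 (rule 124): 00111000000011
Gen 12 (rule 182): 01010100000100

Answer: never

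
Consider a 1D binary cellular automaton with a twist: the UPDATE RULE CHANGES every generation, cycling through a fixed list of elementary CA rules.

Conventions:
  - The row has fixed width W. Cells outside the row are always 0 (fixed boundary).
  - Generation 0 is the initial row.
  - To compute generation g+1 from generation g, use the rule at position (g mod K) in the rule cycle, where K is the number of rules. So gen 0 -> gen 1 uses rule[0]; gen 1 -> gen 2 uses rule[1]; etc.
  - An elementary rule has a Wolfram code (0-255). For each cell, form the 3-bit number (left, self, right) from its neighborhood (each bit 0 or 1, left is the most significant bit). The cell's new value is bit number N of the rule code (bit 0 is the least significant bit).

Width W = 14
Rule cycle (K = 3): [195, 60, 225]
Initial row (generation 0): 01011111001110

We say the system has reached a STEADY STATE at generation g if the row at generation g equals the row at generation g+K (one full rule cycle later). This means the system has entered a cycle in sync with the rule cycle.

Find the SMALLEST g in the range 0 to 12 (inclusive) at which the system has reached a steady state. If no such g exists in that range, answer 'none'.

Gen 0: 01011111001110
Gen 1 (rule 195): 10001111010110
Gen 2 (rule 60): 11001000111101
Gen 3 (rule 225): 01000010011110
Gen 4 (rule 195): 10011100101110
Gen 5 (rule 60): 11010010111001
Gen 6 (rule 225): 01100001011000
Gen 7 (rule 195): 10101110001011
Gen 8 (rule 60): 11111001001110
Gen 9 (rule 225): 01111000000110
Gen 10 (rule 195): 10111011111010
Gen 11 (rule 60): 11100110000111
Gen 12 (rule 225): 01100010110011
Gen 13 (rule 195): 10101100010101
Gen 14 (rule 60): 11111010011111
Gen 15 (rule 225): 01111100001111

Answer: none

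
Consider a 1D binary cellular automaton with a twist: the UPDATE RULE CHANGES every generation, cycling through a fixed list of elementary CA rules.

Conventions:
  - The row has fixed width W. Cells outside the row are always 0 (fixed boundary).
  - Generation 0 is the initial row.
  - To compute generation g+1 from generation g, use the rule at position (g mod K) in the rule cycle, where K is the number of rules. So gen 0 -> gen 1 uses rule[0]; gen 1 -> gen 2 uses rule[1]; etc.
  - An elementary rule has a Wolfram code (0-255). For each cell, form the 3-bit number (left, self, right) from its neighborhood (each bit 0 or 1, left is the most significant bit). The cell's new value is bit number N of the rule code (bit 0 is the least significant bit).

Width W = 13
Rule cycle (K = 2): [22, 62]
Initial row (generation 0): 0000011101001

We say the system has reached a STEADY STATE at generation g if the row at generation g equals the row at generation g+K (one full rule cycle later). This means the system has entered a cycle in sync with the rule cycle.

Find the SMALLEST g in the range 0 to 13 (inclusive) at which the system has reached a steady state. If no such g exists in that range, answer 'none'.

Answer: 11

Derivation:
Gen 0: 0000011101001
Gen 1 (rule 22): 0000100001111
Gen 2 (rule 62): 0001110011000
Gen 3 (rule 22): 0010001100100
Gen 4 (rule 62): 0111011011110
Gen 5 (rule 22): 1000000000001
Gen 6 (rule 62): 1100000000011
Gen 7 (rule 22): 0010000000100
Gen 8 (rule 62): 0111000001110
Gen 9 (rule 22): 1000100010001
Gen 10 (rule 62): 1101110111011
Gen 11 (rule 22): 0000000000000
Gen 12 (rule 62): 0000000000000
Gen 13 (rule 22): 0000000000000
Gen 14 (rule 62): 0000000000000
Gen 15 (rule 22): 0000000000000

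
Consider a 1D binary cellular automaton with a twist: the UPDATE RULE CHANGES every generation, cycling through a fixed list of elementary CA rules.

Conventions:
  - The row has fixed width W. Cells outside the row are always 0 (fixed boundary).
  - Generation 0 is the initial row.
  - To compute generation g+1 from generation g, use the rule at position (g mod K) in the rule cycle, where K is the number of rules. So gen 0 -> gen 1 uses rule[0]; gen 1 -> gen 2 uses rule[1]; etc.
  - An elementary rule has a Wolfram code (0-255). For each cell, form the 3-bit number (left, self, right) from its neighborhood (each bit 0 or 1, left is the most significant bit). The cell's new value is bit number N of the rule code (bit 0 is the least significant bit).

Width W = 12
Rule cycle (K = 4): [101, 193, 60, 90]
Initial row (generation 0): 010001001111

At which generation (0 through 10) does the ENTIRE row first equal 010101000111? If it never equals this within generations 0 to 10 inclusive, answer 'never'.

Answer: never

Derivation:
Gen 0: 010001001111
Gen 1 (rule 101): 010101000001
Gen 2 (rule 193): 000000011100
Gen 3 (rule 60): 000000010010
Gen 4 (rule 90): 000000101101
Gen 5 (rule 101): 111110110111
Gen 6 (rule 193): 011110010011
Gen 7 (rule 60): 010001011010
Gen 8 (rule 90): 101010011001
Gen 9 (rule 101): 111110001001
Gen 10 (rule 193): 011110100000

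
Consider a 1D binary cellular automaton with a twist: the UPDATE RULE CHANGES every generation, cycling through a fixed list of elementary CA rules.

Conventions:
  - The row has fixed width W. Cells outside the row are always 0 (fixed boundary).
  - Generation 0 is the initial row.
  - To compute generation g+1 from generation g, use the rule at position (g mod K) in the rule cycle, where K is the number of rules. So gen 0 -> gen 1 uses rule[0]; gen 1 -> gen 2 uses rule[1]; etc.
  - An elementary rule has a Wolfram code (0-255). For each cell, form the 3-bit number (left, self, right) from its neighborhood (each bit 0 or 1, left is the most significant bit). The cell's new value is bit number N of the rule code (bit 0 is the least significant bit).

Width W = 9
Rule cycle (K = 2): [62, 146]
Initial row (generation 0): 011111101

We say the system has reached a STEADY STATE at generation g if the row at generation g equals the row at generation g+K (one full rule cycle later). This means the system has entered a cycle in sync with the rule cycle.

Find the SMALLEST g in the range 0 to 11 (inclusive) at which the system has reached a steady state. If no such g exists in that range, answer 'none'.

Gen 0: 011111101
Gen 1 (rule 62): 110000011
Gen 2 (rule 146): 001000100
Gen 3 (rule 62): 011101110
Gen 4 (rule 146): 101000101
Gen 5 (rule 62): 111101111
Gen 6 (rule 146): 011000110
Gen 7 (rule 62): 110101101
Gen 8 (rule 146): 000000000
Gen 9 (rule 62): 000000000
Gen 10 (rule 146): 000000000
Gen 11 (rule 62): 000000000
Gen 12 (rule 146): 000000000
Gen 13 (rule 62): 000000000

Answer: 8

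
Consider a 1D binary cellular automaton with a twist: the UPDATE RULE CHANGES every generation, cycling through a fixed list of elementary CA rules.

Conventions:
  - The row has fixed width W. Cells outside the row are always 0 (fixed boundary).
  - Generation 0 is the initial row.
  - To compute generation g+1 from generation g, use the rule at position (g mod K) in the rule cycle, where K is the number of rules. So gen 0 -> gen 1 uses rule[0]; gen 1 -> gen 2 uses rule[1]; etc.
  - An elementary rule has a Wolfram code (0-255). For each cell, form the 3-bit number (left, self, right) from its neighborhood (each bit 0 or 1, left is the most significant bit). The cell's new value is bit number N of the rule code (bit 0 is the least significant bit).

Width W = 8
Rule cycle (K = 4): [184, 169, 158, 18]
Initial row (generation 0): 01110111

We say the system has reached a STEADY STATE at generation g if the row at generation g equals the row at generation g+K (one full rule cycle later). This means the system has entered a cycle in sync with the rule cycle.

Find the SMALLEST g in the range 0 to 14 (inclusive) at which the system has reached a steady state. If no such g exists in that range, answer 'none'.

Answer: 4

Derivation:
Gen 0: 01110111
Gen 1 (rule 184): 01101110
Gen 2 (rule 169): 01011100
Gen 3 (rule 158): 11011010
Gen 4 (rule 18): 00000001
Gen 5 (rule 184): 00000000
Gen 6 (rule 169): 11111111
Gen 7 (rule 158): 11111110
Gen 8 (rule 18): 00000001
Gen 9 (rule 184): 00000000
Gen 10 (rule 169): 11111111
Gen 11 (rule 158): 11111110
Gen 12 (rule 18): 00000001
Gen 13 (rule 184): 00000000
Gen 14 (rule 169): 11111111
Gen 15 (rule 158): 11111110
Gen 16 (rule 18): 00000001
Gen 17 (rule 184): 00000000
Gen 18 (rule 169): 11111111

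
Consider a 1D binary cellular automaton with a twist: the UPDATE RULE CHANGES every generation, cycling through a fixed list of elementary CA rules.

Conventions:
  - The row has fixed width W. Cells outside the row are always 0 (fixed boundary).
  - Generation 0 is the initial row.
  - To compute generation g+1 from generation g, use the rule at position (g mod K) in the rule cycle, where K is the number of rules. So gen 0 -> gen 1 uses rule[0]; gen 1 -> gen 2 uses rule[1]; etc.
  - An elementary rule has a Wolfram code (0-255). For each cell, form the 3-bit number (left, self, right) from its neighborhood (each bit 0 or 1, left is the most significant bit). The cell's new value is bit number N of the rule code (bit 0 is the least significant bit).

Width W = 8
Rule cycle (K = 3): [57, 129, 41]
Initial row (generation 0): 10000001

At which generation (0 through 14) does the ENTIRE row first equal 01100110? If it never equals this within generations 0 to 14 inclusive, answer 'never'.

Gen 0: 10000001
Gen 1 (rule 57): 01111100
Gen 2 (rule 129): 00111001
Gen 3 (rule 41): 10100000
Gen 4 (rule 57): 01011111
Gen 5 (rule 129): 00001110
Gen 6 (rule 41): 11101000
Gen 7 (rule 57): 10010111
Gen 8 (rule 129): 00000010
Gen 9 (rule 41): 11111000
Gen 10 (rule 57): 10000111
Gen 11 (rule 129): 00110010
Gen 12 (rule 41): 10100000
Gen 13 (rule 57): 01011111
Gen 14 (rule 129): 00001110

Answer: never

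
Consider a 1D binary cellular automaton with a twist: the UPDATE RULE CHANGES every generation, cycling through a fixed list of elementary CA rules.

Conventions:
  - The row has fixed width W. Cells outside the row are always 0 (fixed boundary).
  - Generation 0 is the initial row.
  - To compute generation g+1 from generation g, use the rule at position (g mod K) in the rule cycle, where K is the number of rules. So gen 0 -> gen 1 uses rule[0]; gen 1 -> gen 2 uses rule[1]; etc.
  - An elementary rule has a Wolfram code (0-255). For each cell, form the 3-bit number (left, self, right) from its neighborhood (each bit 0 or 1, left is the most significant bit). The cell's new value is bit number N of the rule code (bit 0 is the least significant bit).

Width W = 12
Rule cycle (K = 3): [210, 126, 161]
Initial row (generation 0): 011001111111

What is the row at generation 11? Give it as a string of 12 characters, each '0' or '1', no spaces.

Gen 0: 011001111111
Gen 1 (rule 210): 101110111111
Gen 2 (rule 126): 111011100001
Gen 3 (rule 161): 010101001100
Gen 4 (rule 210): 100000110110
Gen 5 (rule 126): 110001111111
Gen 6 (rule 161): 000100111110
Gen 7 (rule 210): 001011011111
Gen 8 (rule 126): 011111110001
Gen 9 (rule 161): 001111100100
Gen 10 (rule 210): 010111111010
Gen 11 (rule 126): 111100001111

Answer: 111100001111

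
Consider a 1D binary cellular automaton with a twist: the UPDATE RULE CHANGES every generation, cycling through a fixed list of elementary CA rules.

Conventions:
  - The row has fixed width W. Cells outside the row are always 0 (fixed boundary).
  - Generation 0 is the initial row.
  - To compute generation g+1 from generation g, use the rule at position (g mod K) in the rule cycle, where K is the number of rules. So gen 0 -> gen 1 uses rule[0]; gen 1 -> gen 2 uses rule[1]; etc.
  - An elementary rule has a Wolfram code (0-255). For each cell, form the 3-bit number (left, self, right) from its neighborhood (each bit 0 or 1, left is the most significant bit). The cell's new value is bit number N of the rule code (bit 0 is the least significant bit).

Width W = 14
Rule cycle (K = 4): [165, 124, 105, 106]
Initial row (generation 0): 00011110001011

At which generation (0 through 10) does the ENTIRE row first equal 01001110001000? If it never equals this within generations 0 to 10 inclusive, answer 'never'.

Answer: 9

Derivation:
Gen 0: 00011110001011
Gen 1 (rule 165): 11001100101100
Gen 2 (rule 124): 11101110111110
Gen 3 (rule 105): 10111011100010
Gen 4 (rule 106): 01101110100100
Gen 5 (rule 165): 00010101100101
Gen 6 (rule 124): 00011111110111
Gen 7 (rule 105): 11010000011101
Gen 8 (rule 106): 11100000110110
Gen 9 (rule 165): 01001110001000
Gen 10 (rule 124): 01101011001100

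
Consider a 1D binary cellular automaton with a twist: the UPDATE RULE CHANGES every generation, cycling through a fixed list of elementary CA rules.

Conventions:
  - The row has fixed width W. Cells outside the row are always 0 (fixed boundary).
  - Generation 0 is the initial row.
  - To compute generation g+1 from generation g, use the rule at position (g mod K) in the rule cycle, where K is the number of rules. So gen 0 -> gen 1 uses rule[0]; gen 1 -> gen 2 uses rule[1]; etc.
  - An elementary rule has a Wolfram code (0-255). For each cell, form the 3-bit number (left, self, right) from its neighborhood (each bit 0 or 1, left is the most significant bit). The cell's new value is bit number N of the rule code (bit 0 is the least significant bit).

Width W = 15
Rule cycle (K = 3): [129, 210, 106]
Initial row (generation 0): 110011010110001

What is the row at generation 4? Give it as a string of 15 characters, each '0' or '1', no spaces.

Gen 0: 110011010110001
Gen 1 (rule 129): 000000000000100
Gen 2 (rule 210): 000000000001010
Gen 3 (rule 106): 000000000010100
Gen 4 (rule 129): 111111111000001

Answer: 111111111000001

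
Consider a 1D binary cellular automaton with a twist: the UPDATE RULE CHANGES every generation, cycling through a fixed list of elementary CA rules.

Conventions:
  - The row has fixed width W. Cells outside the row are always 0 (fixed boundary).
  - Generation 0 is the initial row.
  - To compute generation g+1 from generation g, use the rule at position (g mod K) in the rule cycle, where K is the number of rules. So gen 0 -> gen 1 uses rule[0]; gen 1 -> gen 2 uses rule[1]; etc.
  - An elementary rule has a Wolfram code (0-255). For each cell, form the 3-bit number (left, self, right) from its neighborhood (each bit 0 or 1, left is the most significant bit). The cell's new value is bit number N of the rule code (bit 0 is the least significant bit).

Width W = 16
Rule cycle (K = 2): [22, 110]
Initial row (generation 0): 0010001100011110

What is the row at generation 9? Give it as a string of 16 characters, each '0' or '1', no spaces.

Gen 0: 0010001100011110
Gen 1 (rule 22): 0111010010100001
Gen 2 (rule 110): 1101110111100011
Gen 3 (rule 22): 0000000000010100
Gen 4 (rule 110): 0000000000111100
Gen 5 (rule 22): 0000000001000010
Gen 6 (rule 110): 0000000011000110
Gen 7 (rule 22): 0000000100101001
Gen 8 (rule 110): 0000001101111011
Gen 9 (rule 22): 0000010000000000

Answer: 0000010000000000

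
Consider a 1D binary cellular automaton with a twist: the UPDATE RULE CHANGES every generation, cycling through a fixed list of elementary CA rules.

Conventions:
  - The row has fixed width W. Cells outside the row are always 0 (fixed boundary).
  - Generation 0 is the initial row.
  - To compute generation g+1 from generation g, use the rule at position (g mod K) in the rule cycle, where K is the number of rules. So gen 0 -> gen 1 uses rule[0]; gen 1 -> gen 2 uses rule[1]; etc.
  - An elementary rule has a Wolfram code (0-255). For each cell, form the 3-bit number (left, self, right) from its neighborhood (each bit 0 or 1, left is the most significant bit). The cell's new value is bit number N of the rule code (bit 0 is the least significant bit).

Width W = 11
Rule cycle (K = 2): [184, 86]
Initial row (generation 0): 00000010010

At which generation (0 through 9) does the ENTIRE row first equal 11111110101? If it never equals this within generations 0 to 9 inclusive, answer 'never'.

Gen 0: 00000010010
Gen 1 (rule 184): 00000001001
Gen 2 (rule 86): 00000011111
Gen 3 (rule 184): 00000011110
Gen 4 (rule 86): 00000100011
Gen 5 (rule 184): 00000010010
Gen 6 (rule 86): 00000111111
Gen 7 (rule 184): 00000111110
Gen 8 (rule 86): 00001000011
Gen 9 (rule 184): 00000100010

Answer: never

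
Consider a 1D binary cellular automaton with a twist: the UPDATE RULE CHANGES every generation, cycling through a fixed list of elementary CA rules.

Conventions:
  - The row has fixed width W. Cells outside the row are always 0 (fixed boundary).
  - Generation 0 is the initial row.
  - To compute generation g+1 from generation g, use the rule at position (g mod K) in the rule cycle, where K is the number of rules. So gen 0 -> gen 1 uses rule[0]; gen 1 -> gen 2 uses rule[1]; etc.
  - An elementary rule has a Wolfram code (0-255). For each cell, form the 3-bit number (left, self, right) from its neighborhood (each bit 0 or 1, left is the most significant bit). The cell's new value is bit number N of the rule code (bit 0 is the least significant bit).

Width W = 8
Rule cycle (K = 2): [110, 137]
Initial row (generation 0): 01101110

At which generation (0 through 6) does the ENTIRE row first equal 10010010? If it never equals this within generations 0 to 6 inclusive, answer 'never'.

Gen 0: 01101110
Gen 1 (rule 110): 11111010
Gen 2 (rule 137): 11110000
Gen 3 (rule 110): 10010000
Gen 4 (rule 137): 00000111
Gen 5 (rule 110): 00001101
Gen 6 (rule 137): 11101000

Answer: never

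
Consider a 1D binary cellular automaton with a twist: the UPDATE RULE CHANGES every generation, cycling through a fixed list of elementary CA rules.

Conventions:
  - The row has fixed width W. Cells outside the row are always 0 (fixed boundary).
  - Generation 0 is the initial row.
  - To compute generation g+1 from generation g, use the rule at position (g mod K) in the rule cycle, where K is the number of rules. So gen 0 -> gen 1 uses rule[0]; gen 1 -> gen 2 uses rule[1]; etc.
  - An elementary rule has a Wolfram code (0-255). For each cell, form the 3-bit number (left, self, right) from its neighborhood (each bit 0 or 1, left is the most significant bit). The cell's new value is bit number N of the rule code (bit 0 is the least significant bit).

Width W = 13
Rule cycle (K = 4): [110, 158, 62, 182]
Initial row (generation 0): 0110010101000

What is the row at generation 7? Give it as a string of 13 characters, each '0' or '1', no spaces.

Answer: 1000011100001

Derivation:
Gen 0: 0110010101000
Gen 1 (rule 110): 1110111111000
Gen 2 (rule 158): 1100111110100
Gen 3 (rule 62): 1011100001110
Gen 4 (rule 182): 1101010010101
Gen 5 (rule 110): 1111110111111
Gen 6 (rule 158): 1111100111110
Gen 7 (rule 62): 1000011100001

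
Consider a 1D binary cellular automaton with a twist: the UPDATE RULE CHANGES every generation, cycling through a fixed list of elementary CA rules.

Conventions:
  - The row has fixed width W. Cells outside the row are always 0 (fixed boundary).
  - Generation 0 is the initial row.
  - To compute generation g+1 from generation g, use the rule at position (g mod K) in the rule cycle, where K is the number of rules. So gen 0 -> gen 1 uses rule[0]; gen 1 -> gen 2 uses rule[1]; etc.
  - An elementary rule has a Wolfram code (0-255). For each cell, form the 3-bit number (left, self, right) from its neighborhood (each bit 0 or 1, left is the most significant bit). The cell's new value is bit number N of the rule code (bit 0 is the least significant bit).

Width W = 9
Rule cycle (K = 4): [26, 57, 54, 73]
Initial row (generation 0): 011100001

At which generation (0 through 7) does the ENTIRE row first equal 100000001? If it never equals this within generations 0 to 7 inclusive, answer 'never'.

Gen 0: 011100001
Gen 1 (rule 26): 110010010
Gen 2 (rule 57): 101001001
Gen 3 (rule 54): 111111111
Gen 4 (rule 73): 100000001
Gen 5 (rule 26): 010000010
Gen 6 (rule 57): 001111001
Gen 7 (rule 54): 010000111

Answer: 4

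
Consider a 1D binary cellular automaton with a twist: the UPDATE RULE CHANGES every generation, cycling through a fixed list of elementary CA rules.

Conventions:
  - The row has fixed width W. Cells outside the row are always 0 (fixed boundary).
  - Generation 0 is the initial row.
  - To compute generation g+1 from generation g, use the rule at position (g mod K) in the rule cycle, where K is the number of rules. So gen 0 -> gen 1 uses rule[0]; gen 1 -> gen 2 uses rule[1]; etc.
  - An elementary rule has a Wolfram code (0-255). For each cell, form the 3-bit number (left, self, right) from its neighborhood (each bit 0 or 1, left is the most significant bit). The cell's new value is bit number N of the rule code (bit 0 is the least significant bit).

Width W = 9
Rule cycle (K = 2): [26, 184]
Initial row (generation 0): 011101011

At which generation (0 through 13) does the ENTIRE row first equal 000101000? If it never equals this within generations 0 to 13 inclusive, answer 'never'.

Gen 0: 011101011
Gen 1 (rule 26): 110000010
Gen 2 (rule 184): 101000001
Gen 3 (rule 26): 000100010
Gen 4 (rule 184): 000010001
Gen 5 (rule 26): 000101010
Gen 6 (rule 184): 000010101
Gen 7 (rule 26): 000100000
Gen 8 (rule 184): 000010000
Gen 9 (rule 26): 000101000
Gen 10 (rule 184): 000010100
Gen 11 (rule 26): 000100010
Gen 12 (rule 184): 000010001
Gen 13 (rule 26): 000101010

Answer: 9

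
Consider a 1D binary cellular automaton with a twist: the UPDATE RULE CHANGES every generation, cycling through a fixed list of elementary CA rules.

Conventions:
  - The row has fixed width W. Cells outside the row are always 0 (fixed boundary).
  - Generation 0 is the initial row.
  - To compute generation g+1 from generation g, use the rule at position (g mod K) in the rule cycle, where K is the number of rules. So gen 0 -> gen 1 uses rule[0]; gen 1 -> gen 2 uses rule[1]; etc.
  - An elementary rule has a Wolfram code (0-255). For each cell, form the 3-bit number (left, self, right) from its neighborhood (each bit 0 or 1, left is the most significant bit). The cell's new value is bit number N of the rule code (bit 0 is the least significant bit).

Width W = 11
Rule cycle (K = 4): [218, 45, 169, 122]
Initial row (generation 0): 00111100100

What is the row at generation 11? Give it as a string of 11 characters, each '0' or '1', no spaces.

Answer: 00011100011

Derivation:
Gen 0: 00111100100
Gen 1 (rule 218): 01111111010
Gen 2 (rule 45): 01000000110
Gen 3 (rule 169): 00011110100
Gen 4 (rule 122): 00110011010
Gen 5 (rule 218): 01111111001
Gen 6 (rule 45): 01000000001
Gen 7 (rule 169): 00011111100
Gen 8 (rule 122): 00110000110
Gen 9 (rule 218): 01111001111
Gen 10 (rule 45): 01000001000
Gen 11 (rule 169): 00011100011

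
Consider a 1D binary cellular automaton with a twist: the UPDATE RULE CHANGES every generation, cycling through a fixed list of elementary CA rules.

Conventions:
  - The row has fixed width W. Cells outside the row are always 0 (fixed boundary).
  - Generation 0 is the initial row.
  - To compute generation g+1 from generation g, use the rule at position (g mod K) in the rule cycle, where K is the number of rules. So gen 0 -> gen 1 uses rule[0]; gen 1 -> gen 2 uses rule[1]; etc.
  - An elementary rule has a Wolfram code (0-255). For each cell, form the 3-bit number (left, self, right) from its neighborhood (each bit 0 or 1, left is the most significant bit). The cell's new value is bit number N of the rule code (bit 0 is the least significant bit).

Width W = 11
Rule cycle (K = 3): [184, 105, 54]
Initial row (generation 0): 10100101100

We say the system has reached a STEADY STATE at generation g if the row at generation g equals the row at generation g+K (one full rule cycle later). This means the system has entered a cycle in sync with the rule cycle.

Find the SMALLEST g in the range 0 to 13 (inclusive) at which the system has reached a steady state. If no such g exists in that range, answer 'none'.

Gen 0: 10100101100
Gen 1 (rule 184): 01010011010
Gen 2 (rule 105): 00100011100
Gen 3 (rule 54): 01110100010
Gen 4 (rule 184): 01101010001
Gen 5 (rule 105): 01110100100
Gen 6 (rule 54): 10001111110
Gen 7 (rule 184): 01001111101
Gen 8 (rule 105): 00001000110
Gen 9 (rule 54): 00011101001
Gen 10 (rule 184): 00011010100
Gen 11 (rule 105): 11011101001
Gen 12 (rule 54): 00100011111
Gen 13 (rule 184): 00010011110
Gen 14 (rule 105): 11000010010
Gen 15 (rule 54): 00100111111
Gen 16 (rule 184): 00010111110

Answer: none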